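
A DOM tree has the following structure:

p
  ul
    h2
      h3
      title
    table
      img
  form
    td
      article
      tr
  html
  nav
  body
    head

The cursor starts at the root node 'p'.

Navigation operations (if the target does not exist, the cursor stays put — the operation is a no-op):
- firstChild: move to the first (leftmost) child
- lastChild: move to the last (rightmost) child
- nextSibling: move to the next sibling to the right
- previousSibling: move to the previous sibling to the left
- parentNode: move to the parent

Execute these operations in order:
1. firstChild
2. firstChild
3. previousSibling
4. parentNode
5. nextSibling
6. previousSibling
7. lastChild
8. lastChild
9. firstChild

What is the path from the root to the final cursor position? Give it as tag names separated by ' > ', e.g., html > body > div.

After 1 (firstChild): ul
After 2 (firstChild): h2
After 3 (previousSibling): h2 (no-op, stayed)
After 4 (parentNode): ul
After 5 (nextSibling): form
After 6 (previousSibling): ul
After 7 (lastChild): table
After 8 (lastChild): img
After 9 (firstChild): img (no-op, stayed)

Answer: p > ul > table > img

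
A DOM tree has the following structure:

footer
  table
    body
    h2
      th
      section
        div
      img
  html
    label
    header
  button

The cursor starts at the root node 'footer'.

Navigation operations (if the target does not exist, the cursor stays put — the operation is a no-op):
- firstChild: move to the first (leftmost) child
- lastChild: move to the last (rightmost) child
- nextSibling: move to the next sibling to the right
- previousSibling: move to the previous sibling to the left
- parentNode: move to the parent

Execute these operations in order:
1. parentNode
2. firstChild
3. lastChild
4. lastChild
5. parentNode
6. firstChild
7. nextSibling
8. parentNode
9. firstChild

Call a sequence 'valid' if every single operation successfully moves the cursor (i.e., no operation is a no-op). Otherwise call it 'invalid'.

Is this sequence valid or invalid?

Answer: invalid

Derivation:
After 1 (parentNode): footer (no-op, stayed)
After 2 (firstChild): table
After 3 (lastChild): h2
After 4 (lastChild): img
After 5 (parentNode): h2
After 6 (firstChild): th
After 7 (nextSibling): section
After 8 (parentNode): h2
After 9 (firstChild): th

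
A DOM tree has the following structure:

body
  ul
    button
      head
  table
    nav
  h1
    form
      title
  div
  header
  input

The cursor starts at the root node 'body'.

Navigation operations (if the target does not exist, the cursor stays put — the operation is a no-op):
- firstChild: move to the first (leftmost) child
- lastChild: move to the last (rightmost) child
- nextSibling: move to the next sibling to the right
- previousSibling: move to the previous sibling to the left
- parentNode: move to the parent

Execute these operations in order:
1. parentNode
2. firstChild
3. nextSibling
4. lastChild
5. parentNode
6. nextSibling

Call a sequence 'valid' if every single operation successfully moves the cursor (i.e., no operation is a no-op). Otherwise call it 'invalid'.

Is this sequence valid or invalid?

Answer: invalid

Derivation:
After 1 (parentNode): body (no-op, stayed)
After 2 (firstChild): ul
After 3 (nextSibling): table
After 4 (lastChild): nav
After 5 (parentNode): table
After 6 (nextSibling): h1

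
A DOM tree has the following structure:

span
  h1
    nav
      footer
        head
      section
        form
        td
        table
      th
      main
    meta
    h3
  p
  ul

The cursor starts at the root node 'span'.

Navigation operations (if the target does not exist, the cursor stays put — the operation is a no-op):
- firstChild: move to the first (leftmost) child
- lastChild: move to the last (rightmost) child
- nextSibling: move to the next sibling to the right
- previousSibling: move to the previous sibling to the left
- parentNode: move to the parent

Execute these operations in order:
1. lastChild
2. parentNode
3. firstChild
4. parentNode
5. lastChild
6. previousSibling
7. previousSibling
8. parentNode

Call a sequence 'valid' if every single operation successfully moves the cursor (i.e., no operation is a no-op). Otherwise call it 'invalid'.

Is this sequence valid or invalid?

Answer: valid

Derivation:
After 1 (lastChild): ul
After 2 (parentNode): span
After 3 (firstChild): h1
After 4 (parentNode): span
After 5 (lastChild): ul
After 6 (previousSibling): p
After 7 (previousSibling): h1
After 8 (parentNode): span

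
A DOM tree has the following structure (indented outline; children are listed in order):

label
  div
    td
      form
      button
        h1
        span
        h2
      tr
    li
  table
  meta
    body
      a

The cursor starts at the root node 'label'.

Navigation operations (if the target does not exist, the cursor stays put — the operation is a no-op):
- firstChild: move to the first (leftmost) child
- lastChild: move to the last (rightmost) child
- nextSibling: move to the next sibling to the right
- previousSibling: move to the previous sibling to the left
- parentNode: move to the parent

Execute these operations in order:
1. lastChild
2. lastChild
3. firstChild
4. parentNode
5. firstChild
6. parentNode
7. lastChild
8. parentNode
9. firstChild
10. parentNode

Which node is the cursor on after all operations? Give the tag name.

After 1 (lastChild): meta
After 2 (lastChild): body
After 3 (firstChild): a
After 4 (parentNode): body
After 5 (firstChild): a
After 6 (parentNode): body
After 7 (lastChild): a
After 8 (parentNode): body
After 9 (firstChild): a
After 10 (parentNode): body

Answer: body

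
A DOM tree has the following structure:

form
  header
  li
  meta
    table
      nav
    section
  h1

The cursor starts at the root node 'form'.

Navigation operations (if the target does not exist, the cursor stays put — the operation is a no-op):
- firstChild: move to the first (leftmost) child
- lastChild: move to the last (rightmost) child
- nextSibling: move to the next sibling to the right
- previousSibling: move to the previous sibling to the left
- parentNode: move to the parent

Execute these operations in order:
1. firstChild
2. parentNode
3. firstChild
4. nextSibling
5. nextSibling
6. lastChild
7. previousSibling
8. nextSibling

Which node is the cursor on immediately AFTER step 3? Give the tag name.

After 1 (firstChild): header
After 2 (parentNode): form
After 3 (firstChild): header

Answer: header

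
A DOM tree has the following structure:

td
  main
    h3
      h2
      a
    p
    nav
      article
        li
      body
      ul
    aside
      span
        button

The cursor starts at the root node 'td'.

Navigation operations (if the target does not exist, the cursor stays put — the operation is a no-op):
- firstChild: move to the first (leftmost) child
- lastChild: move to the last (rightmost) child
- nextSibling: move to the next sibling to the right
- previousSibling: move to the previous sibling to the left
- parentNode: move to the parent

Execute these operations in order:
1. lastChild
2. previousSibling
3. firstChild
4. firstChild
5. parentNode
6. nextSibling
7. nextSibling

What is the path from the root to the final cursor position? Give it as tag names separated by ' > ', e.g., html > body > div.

Answer: td > main > nav

Derivation:
After 1 (lastChild): main
After 2 (previousSibling): main (no-op, stayed)
After 3 (firstChild): h3
After 4 (firstChild): h2
After 5 (parentNode): h3
After 6 (nextSibling): p
After 7 (nextSibling): nav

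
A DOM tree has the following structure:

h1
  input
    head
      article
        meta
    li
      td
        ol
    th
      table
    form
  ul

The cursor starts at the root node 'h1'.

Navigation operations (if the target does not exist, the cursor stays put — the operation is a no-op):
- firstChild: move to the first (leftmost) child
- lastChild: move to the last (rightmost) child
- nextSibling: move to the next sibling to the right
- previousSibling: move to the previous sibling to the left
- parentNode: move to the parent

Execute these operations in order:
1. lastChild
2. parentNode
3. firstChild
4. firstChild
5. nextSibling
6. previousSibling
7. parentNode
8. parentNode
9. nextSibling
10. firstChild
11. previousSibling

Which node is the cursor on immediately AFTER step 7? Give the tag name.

After 1 (lastChild): ul
After 2 (parentNode): h1
After 3 (firstChild): input
After 4 (firstChild): head
After 5 (nextSibling): li
After 6 (previousSibling): head
After 7 (parentNode): input

Answer: input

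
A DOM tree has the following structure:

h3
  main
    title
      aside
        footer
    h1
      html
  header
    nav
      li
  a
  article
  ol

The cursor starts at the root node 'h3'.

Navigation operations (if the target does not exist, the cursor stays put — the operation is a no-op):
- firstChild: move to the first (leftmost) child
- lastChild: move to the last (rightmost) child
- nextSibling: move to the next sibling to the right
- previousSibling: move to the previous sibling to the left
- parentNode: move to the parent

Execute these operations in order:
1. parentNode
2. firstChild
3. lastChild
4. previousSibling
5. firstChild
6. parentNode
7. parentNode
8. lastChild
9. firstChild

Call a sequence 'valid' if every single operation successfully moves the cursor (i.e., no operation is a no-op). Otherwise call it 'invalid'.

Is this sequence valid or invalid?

After 1 (parentNode): h3 (no-op, stayed)
After 2 (firstChild): main
After 3 (lastChild): h1
After 4 (previousSibling): title
After 5 (firstChild): aside
After 6 (parentNode): title
After 7 (parentNode): main
After 8 (lastChild): h1
After 9 (firstChild): html

Answer: invalid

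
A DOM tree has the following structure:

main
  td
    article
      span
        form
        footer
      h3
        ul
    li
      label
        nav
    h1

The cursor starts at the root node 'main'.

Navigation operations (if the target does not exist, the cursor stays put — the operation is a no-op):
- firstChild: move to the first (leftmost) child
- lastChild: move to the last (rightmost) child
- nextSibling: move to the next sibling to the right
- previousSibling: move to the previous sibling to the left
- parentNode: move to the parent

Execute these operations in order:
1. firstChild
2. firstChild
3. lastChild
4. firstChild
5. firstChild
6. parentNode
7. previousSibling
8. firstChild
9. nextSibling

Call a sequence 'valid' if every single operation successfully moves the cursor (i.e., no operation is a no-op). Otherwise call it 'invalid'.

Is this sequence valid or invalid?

After 1 (firstChild): td
After 2 (firstChild): article
After 3 (lastChild): h3
After 4 (firstChild): ul
After 5 (firstChild): ul (no-op, stayed)
After 6 (parentNode): h3
After 7 (previousSibling): span
After 8 (firstChild): form
After 9 (nextSibling): footer

Answer: invalid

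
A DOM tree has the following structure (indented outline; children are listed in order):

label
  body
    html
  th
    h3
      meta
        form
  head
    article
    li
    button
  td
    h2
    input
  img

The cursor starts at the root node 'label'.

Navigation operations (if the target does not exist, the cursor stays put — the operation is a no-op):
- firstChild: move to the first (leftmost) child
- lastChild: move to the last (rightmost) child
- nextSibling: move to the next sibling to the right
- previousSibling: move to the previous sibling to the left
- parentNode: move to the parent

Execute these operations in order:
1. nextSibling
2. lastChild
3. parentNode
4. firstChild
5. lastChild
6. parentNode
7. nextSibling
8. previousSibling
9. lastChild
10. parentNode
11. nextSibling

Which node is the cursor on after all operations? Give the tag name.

After 1 (nextSibling): label (no-op, stayed)
After 2 (lastChild): img
After 3 (parentNode): label
After 4 (firstChild): body
After 5 (lastChild): html
After 6 (parentNode): body
After 7 (nextSibling): th
After 8 (previousSibling): body
After 9 (lastChild): html
After 10 (parentNode): body
After 11 (nextSibling): th

Answer: th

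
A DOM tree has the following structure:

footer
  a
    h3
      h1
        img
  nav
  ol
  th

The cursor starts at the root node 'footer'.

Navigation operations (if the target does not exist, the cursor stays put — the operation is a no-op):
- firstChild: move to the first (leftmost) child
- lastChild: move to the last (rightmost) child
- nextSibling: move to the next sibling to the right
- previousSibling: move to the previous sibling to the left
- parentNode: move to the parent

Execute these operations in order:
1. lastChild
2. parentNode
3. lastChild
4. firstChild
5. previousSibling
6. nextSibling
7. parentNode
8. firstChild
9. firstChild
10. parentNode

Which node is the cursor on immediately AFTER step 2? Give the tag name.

After 1 (lastChild): th
After 2 (parentNode): footer

Answer: footer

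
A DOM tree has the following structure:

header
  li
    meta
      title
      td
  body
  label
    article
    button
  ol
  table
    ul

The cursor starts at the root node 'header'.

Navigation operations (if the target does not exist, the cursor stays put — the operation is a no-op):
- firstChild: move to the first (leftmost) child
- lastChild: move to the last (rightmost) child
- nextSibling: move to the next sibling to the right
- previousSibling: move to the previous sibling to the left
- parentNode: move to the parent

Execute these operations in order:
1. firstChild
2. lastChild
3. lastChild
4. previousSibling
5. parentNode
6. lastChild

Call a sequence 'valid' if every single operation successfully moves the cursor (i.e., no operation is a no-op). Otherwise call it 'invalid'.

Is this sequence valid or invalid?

After 1 (firstChild): li
After 2 (lastChild): meta
After 3 (lastChild): td
After 4 (previousSibling): title
After 5 (parentNode): meta
After 6 (lastChild): td

Answer: valid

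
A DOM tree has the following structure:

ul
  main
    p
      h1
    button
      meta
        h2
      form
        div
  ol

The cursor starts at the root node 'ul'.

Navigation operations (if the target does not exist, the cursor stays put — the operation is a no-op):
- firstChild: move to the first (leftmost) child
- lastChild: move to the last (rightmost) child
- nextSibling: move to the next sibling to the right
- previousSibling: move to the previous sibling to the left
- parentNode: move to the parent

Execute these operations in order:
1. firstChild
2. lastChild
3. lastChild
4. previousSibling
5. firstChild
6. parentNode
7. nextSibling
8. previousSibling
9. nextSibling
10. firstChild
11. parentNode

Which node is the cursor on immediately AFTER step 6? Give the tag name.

Answer: meta

Derivation:
After 1 (firstChild): main
After 2 (lastChild): button
After 3 (lastChild): form
After 4 (previousSibling): meta
After 5 (firstChild): h2
After 6 (parentNode): meta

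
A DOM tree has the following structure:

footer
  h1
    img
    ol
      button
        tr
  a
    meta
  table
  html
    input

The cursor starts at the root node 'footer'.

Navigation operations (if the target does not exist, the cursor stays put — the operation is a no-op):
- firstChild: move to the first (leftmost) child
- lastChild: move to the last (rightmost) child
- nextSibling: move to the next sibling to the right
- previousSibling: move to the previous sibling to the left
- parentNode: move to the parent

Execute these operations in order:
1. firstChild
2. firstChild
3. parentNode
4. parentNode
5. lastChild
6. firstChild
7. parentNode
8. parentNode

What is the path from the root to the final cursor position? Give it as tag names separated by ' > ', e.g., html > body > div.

After 1 (firstChild): h1
After 2 (firstChild): img
After 3 (parentNode): h1
After 4 (parentNode): footer
After 5 (lastChild): html
After 6 (firstChild): input
After 7 (parentNode): html
After 8 (parentNode): footer

Answer: footer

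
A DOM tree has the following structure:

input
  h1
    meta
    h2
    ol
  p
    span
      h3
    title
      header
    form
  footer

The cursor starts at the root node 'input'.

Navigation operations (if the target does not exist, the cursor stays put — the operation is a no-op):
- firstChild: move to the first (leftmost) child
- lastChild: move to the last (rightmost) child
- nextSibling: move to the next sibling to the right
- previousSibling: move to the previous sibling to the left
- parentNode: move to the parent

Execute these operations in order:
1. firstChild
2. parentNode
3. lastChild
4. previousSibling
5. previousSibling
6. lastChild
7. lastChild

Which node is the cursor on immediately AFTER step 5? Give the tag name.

After 1 (firstChild): h1
After 2 (parentNode): input
After 3 (lastChild): footer
After 4 (previousSibling): p
After 5 (previousSibling): h1

Answer: h1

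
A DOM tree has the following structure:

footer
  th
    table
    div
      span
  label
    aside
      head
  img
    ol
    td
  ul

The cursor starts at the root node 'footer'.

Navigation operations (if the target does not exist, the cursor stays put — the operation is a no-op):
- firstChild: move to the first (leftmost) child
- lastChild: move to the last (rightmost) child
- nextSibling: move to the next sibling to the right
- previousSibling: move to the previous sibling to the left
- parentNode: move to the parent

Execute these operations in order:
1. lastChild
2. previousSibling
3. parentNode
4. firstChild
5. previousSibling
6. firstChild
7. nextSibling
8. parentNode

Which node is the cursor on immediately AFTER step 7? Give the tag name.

Answer: div

Derivation:
After 1 (lastChild): ul
After 2 (previousSibling): img
After 3 (parentNode): footer
After 4 (firstChild): th
After 5 (previousSibling): th (no-op, stayed)
After 6 (firstChild): table
After 7 (nextSibling): div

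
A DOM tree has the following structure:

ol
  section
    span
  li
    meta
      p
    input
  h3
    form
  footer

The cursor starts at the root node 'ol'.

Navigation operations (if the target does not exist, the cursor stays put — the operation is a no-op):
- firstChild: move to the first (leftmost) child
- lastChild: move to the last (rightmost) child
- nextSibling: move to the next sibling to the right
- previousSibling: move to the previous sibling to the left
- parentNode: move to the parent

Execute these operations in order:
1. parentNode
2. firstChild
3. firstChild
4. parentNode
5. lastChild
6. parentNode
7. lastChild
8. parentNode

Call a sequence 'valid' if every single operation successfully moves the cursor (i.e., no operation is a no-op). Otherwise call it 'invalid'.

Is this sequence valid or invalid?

Answer: invalid

Derivation:
After 1 (parentNode): ol (no-op, stayed)
After 2 (firstChild): section
After 3 (firstChild): span
After 4 (parentNode): section
After 5 (lastChild): span
After 6 (parentNode): section
After 7 (lastChild): span
After 8 (parentNode): section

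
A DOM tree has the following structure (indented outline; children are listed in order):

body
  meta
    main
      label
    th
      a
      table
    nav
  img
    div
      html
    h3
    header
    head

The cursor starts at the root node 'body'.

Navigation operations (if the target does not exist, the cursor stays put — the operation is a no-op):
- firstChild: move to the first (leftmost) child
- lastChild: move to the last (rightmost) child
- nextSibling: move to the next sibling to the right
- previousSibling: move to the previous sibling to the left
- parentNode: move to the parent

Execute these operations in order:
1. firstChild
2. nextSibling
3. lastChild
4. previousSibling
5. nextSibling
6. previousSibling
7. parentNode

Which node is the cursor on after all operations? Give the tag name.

Answer: img

Derivation:
After 1 (firstChild): meta
After 2 (nextSibling): img
After 3 (lastChild): head
After 4 (previousSibling): header
After 5 (nextSibling): head
After 6 (previousSibling): header
After 7 (parentNode): img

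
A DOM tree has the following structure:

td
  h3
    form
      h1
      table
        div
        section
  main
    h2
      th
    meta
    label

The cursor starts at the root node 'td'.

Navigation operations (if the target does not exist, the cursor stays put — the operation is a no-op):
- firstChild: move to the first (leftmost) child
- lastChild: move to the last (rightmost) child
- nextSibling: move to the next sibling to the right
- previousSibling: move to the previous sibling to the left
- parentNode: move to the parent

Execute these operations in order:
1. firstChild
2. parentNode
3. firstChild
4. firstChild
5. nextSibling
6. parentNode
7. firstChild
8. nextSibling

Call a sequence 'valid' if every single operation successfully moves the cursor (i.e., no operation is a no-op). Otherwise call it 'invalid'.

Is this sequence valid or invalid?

After 1 (firstChild): h3
After 2 (parentNode): td
After 3 (firstChild): h3
After 4 (firstChild): form
After 5 (nextSibling): form (no-op, stayed)
After 6 (parentNode): h3
After 7 (firstChild): form
After 8 (nextSibling): form (no-op, stayed)

Answer: invalid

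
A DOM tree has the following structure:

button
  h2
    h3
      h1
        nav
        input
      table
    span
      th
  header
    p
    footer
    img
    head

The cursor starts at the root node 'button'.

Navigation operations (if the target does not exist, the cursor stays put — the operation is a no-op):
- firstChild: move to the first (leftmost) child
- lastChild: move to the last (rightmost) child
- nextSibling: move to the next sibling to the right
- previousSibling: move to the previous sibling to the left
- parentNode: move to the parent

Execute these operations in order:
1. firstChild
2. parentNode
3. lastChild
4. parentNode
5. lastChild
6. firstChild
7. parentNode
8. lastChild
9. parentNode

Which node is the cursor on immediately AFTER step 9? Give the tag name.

Answer: header

Derivation:
After 1 (firstChild): h2
After 2 (parentNode): button
After 3 (lastChild): header
After 4 (parentNode): button
After 5 (lastChild): header
After 6 (firstChild): p
After 7 (parentNode): header
After 8 (lastChild): head
After 9 (parentNode): header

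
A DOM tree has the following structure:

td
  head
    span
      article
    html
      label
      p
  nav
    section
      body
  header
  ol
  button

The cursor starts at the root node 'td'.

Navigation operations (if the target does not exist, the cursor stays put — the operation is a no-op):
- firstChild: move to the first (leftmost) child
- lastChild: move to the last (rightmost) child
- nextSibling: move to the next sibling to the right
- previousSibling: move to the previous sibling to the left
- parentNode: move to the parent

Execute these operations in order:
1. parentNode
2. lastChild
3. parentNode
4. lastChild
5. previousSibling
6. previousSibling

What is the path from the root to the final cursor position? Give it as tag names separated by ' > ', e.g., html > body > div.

After 1 (parentNode): td (no-op, stayed)
After 2 (lastChild): button
After 3 (parentNode): td
After 4 (lastChild): button
After 5 (previousSibling): ol
After 6 (previousSibling): header

Answer: td > header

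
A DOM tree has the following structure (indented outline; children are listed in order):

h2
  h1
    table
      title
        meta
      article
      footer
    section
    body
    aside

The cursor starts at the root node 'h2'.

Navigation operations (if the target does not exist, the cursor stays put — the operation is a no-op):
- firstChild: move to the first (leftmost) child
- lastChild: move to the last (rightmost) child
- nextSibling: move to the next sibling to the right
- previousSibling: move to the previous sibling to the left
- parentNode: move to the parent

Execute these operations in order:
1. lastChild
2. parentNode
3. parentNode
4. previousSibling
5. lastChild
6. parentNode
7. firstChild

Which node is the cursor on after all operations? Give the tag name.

After 1 (lastChild): h1
After 2 (parentNode): h2
After 3 (parentNode): h2 (no-op, stayed)
After 4 (previousSibling): h2 (no-op, stayed)
After 5 (lastChild): h1
After 6 (parentNode): h2
After 7 (firstChild): h1

Answer: h1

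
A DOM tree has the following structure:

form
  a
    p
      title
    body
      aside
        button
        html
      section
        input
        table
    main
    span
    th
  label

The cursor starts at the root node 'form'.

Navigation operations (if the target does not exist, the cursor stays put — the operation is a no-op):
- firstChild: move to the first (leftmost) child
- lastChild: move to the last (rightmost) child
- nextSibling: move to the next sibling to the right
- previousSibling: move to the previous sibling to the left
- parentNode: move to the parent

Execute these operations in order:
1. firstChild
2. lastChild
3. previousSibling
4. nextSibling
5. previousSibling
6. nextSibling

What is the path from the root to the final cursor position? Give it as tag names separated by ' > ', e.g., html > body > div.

Answer: form > a > th

Derivation:
After 1 (firstChild): a
After 2 (lastChild): th
After 3 (previousSibling): span
After 4 (nextSibling): th
After 5 (previousSibling): span
After 6 (nextSibling): th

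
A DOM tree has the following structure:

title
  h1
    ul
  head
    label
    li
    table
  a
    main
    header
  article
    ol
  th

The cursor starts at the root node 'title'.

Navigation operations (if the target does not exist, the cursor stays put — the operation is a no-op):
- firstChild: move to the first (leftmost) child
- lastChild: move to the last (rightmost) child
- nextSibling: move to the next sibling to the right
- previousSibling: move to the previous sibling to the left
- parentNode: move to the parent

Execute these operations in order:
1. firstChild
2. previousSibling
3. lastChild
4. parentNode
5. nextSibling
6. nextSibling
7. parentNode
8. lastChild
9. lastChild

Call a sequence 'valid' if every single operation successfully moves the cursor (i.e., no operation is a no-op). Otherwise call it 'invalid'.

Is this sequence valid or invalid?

After 1 (firstChild): h1
After 2 (previousSibling): h1 (no-op, stayed)
After 3 (lastChild): ul
After 4 (parentNode): h1
After 5 (nextSibling): head
After 6 (nextSibling): a
After 7 (parentNode): title
After 8 (lastChild): th
After 9 (lastChild): th (no-op, stayed)

Answer: invalid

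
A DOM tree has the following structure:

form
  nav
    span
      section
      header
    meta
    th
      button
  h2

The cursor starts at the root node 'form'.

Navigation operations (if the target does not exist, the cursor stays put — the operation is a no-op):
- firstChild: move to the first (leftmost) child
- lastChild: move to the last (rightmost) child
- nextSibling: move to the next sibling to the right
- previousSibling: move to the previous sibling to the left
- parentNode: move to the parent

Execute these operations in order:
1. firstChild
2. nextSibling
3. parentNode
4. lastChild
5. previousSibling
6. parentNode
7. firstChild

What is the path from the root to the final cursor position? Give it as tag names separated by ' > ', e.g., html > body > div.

Answer: form > nav

Derivation:
After 1 (firstChild): nav
After 2 (nextSibling): h2
After 3 (parentNode): form
After 4 (lastChild): h2
After 5 (previousSibling): nav
After 6 (parentNode): form
After 7 (firstChild): nav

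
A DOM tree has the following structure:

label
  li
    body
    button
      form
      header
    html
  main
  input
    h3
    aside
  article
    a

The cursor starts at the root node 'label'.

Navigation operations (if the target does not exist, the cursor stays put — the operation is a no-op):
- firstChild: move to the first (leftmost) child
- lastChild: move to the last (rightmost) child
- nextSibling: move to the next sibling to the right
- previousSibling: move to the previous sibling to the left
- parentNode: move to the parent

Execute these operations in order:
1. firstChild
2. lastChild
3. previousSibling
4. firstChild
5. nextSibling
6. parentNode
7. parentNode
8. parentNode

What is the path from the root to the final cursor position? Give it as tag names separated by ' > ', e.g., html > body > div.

After 1 (firstChild): li
After 2 (lastChild): html
After 3 (previousSibling): button
After 4 (firstChild): form
After 5 (nextSibling): header
After 6 (parentNode): button
After 7 (parentNode): li
After 8 (parentNode): label

Answer: label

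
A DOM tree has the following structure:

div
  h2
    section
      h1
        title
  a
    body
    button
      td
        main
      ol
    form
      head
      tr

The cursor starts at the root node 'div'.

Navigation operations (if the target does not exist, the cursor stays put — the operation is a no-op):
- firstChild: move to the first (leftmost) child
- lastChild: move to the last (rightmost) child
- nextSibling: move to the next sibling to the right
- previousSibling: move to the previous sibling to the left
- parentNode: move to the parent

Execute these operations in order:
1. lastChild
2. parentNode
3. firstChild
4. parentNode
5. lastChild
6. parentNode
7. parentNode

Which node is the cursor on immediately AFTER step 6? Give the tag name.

After 1 (lastChild): a
After 2 (parentNode): div
After 3 (firstChild): h2
After 4 (parentNode): div
After 5 (lastChild): a
After 6 (parentNode): div

Answer: div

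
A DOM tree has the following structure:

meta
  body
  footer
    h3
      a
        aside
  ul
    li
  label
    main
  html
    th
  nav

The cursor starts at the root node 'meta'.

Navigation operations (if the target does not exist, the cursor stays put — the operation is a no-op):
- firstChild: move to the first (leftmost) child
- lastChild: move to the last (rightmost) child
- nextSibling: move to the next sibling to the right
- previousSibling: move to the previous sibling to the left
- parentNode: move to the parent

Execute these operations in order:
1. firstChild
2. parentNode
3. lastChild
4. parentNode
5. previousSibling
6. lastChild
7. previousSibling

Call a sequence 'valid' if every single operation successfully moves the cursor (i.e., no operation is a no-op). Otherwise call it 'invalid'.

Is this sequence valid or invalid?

Answer: invalid

Derivation:
After 1 (firstChild): body
After 2 (parentNode): meta
After 3 (lastChild): nav
After 4 (parentNode): meta
After 5 (previousSibling): meta (no-op, stayed)
After 6 (lastChild): nav
After 7 (previousSibling): html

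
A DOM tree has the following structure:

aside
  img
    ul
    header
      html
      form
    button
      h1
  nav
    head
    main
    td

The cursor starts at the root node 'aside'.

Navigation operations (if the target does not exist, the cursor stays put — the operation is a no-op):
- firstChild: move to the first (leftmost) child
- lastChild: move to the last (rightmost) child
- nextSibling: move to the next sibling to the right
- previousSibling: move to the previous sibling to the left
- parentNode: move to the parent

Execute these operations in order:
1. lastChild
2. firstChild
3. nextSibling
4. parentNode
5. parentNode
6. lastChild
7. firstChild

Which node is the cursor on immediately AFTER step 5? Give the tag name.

After 1 (lastChild): nav
After 2 (firstChild): head
After 3 (nextSibling): main
After 4 (parentNode): nav
After 5 (parentNode): aside

Answer: aside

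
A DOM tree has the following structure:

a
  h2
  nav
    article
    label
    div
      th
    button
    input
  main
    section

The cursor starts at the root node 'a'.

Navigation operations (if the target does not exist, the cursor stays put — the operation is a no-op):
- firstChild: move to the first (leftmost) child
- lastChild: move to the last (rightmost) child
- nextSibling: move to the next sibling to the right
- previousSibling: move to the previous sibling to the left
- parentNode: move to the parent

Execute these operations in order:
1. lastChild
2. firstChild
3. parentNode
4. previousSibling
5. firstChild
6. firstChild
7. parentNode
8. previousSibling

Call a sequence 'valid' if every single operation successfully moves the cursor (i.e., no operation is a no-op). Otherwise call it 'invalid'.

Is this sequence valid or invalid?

Answer: invalid

Derivation:
After 1 (lastChild): main
After 2 (firstChild): section
After 3 (parentNode): main
After 4 (previousSibling): nav
After 5 (firstChild): article
After 6 (firstChild): article (no-op, stayed)
After 7 (parentNode): nav
After 8 (previousSibling): h2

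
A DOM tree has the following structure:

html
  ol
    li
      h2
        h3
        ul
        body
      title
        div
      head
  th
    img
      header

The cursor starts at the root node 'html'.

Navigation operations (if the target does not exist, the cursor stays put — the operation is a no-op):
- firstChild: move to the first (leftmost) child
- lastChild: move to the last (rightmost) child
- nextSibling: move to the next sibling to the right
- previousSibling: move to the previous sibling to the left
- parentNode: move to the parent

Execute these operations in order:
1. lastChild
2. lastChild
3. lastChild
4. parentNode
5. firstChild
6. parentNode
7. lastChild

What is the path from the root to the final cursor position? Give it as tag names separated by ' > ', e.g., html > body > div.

Answer: html > th > img > header

Derivation:
After 1 (lastChild): th
After 2 (lastChild): img
After 3 (lastChild): header
After 4 (parentNode): img
After 5 (firstChild): header
After 6 (parentNode): img
After 7 (lastChild): header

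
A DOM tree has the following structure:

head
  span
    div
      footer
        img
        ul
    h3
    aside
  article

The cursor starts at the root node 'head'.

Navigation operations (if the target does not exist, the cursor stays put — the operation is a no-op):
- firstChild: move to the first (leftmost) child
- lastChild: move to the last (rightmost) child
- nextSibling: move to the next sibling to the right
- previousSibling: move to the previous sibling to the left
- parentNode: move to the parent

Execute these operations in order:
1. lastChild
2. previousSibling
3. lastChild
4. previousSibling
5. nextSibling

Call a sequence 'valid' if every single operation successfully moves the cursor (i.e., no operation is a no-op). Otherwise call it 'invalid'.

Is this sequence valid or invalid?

Answer: valid

Derivation:
After 1 (lastChild): article
After 2 (previousSibling): span
After 3 (lastChild): aside
After 4 (previousSibling): h3
After 5 (nextSibling): aside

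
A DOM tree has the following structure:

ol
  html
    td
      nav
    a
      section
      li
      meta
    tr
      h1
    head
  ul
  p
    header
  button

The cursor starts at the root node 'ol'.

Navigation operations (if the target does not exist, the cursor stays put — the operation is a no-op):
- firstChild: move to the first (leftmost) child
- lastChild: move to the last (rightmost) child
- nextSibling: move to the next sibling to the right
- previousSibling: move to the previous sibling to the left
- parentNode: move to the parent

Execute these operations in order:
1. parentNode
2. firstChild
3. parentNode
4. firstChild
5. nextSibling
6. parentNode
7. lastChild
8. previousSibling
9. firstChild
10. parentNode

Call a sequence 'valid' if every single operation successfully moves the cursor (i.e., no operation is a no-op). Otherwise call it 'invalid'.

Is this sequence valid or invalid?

After 1 (parentNode): ol (no-op, stayed)
After 2 (firstChild): html
After 3 (parentNode): ol
After 4 (firstChild): html
After 5 (nextSibling): ul
After 6 (parentNode): ol
After 7 (lastChild): button
After 8 (previousSibling): p
After 9 (firstChild): header
After 10 (parentNode): p

Answer: invalid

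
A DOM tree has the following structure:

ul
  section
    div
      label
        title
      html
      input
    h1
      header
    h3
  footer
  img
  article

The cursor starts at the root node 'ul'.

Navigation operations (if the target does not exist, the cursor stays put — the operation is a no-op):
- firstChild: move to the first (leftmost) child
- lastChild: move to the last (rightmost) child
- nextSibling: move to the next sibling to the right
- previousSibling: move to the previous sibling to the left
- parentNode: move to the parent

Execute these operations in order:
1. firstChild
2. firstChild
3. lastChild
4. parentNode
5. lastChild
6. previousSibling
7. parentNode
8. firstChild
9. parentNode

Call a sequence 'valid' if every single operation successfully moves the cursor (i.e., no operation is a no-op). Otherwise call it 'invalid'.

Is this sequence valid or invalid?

Answer: valid

Derivation:
After 1 (firstChild): section
After 2 (firstChild): div
After 3 (lastChild): input
After 4 (parentNode): div
After 5 (lastChild): input
After 6 (previousSibling): html
After 7 (parentNode): div
After 8 (firstChild): label
After 9 (parentNode): div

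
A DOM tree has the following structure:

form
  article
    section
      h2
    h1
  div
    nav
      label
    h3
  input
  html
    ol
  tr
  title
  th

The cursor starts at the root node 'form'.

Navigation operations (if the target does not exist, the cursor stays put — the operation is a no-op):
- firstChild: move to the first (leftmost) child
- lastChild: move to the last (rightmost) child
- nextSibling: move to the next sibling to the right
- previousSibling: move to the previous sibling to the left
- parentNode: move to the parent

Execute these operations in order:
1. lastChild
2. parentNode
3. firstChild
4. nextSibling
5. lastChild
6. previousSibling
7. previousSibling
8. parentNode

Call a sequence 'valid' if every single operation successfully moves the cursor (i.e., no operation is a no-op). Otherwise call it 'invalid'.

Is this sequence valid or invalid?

After 1 (lastChild): th
After 2 (parentNode): form
After 3 (firstChild): article
After 4 (nextSibling): div
After 5 (lastChild): h3
After 6 (previousSibling): nav
After 7 (previousSibling): nav (no-op, stayed)
After 8 (parentNode): div

Answer: invalid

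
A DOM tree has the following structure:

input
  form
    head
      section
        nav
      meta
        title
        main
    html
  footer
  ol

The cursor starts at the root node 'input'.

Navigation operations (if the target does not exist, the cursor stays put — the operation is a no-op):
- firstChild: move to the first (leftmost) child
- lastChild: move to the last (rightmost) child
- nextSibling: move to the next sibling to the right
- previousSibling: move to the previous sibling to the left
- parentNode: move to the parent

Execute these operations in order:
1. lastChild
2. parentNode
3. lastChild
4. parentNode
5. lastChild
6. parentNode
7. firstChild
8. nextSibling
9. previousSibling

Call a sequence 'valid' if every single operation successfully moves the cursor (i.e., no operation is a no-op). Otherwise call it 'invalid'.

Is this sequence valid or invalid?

Answer: valid

Derivation:
After 1 (lastChild): ol
After 2 (parentNode): input
After 3 (lastChild): ol
After 4 (parentNode): input
After 5 (lastChild): ol
After 6 (parentNode): input
After 7 (firstChild): form
After 8 (nextSibling): footer
After 9 (previousSibling): form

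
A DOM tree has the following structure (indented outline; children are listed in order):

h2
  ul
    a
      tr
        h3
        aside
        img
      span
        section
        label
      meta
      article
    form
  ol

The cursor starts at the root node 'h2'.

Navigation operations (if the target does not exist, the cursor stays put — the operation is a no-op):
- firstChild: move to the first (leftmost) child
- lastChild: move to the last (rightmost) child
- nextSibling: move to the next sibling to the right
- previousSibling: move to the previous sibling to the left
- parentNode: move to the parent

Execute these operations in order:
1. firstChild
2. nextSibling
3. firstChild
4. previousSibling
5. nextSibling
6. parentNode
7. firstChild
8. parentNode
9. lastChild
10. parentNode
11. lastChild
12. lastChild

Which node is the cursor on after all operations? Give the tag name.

Answer: ol

Derivation:
After 1 (firstChild): ul
After 2 (nextSibling): ol
After 3 (firstChild): ol (no-op, stayed)
After 4 (previousSibling): ul
After 5 (nextSibling): ol
After 6 (parentNode): h2
After 7 (firstChild): ul
After 8 (parentNode): h2
After 9 (lastChild): ol
After 10 (parentNode): h2
After 11 (lastChild): ol
After 12 (lastChild): ol (no-op, stayed)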